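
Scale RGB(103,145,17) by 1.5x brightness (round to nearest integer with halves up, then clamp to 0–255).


Multiply each channel by 1.5, round half up, clamp to [0, 255]
R: 103×1.5 = 154.5 → round → 155
G: 145×1.5 = 217.5 → round → 218
B: 17×1.5 = 25.5 → round → 26
= RGB(155, 218, 26)


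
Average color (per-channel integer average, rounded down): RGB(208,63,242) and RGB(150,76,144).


Midpoint: each channel = ⌊(C₁+C₂)/2⌋
R: ⌊(208+150)/2⌋ = 179
G: ⌊(63+76)/2⌋ = 69
B: ⌊(242+144)/2⌋ = 193
= RGB(179, 69, 193)


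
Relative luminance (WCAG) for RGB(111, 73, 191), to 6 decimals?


Linearize each channel (sRGB transfer function): c = v/255; c_lin = c/12.92 if c ≤ 0.04045, else ((c+0.055)/1.055)^2.4
  R: 111/255 ≈ 0.435294 > 0.04045 → ((0.435294+0.055)/1.055)^2.4 ≈ 0.158961
  G: 73/255 ≈ 0.286275 > 0.04045 → ((0.286275+0.055)/1.055)^2.4 ≈ 0.066626
  B: 191/255 ≈ 0.749020 > 0.04045 → ((0.749020+0.055)/1.055)^2.4 ≈ 0.520996
R_lin = 0.158961, G_lin = 0.066626, B_lin = 0.520996
L = 0.2126×R + 0.7152×G + 0.0722×B
L = 0.2126×0.158961 + 0.7152×0.066626 + 0.0722×0.520996
L ≈ 0.119062


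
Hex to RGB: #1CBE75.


1C → 28 (R)
BE → 190 (G)
75 → 117 (B)
= RGB(28, 190, 117)


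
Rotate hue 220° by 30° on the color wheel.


New hue = (H + rotation) mod 360
New hue = (220 + 30) mod 360
= 250 mod 360
= 250°


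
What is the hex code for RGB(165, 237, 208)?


R = 165 → A5 (hex)
G = 237 → ED (hex)
B = 208 → D0 (hex)
Hex = #A5EDD0


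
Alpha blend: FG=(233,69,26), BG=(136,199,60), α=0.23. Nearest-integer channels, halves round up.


C = α×F + (1-α)×B, with 1-α = 0.77
R: 0.23×233 + 0.77×136 = 53.59 + 104.72 = 158.31 → 158
G: 0.23×69 + 0.77×199 = 15.87 + 153.23 = 169.10 → 169
B: 0.23×26 + 0.77×60 = 5.98 + 46.20 = 52.18 → 52
= RGB(158, 169, 52)


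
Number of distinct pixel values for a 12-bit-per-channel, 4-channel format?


Total bits = 12 bits/channel × 4 channels = 48 bits
Distinct pixel values = 2^48
= 281,474,976,710,656 pixel values


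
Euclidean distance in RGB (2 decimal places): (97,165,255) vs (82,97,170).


d = √[(R₁-R₂)² + (G₁-G₂)² + (B₁-B₂)²]
d = √[(97-82)² + (165-97)² + (255-170)²]
d = √[225 + 4624 + 7225]
d = √12074
d ≈ 109.88


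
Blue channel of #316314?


Color: #316314
R = 31 = 49
G = 63 = 99
B = 14 = 20
Blue = 20


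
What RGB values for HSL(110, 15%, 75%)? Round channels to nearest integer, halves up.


H=110°, S=0.15, L=0.75
C = (1-|2L-1|)×S = (1-|0.50|)×0.15 = 0.075
H' = H/60 = 110/60 ≈ 1.8333; X = C×(1-|H' mod 2 - 1|) = 0.0125
m = L - C/2 = 0.75 - 0.0375 = 0.7125
Sector ⌊H'⌋ = 1 → (R',G',B') = (0.0125, 0.075, 0.0)
RGB = ((R'+m)×255, (G'+m)×255, (B'+m)×255) = (184.875, 200.8125, 181.6875)
Round half up → RGB(185, 201, 182)


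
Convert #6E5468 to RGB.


6E → 110 (R)
54 → 84 (G)
68 → 104 (B)
= RGB(110, 84, 104)


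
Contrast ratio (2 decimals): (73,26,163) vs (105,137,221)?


Linearize each sRGB channel c=v/255: c/12.92 if c ≤ 0.04045 else ((c+0.055)/1.055)^2.4
L = 0.2126×R_lin + 0.7152×G_lin + 0.0722×B_lin
Color 1 (73,26,163):
  R=73: 73/255≈0.2863 > 0.04045 → ((0.2863+0.055)/1.055)^2.4 ≈ 0.06663
  G=26: 26/255≈0.1020 > 0.04045 → ((0.1020+0.055)/1.055)^2.4 ≈ 0.01033
  B=163: 163/255≈0.6392 > 0.04045 → ((0.6392+0.055)/1.055)^2.4 ≈ 0.36625
  L1 = 0.2126×0.06663 + 0.7152×0.01033 + 0.0722×0.36625 ≈ 0.04800
Color 2 (105,137,221):
  R=105: 105/255≈0.4118 > 0.04045 → ((0.4118+0.055)/1.055)^2.4 ≈ 0.14126
  G=137: 137/255≈0.5373 > 0.04045 → ((0.5373+0.055)/1.055)^2.4 ≈ 0.25016
  B=221: 221/255≈0.8667 > 0.04045 → ((0.8667+0.055)/1.055)^2.4 ≈ 0.72306
  L2 = 0.2126×0.14126 + 0.7152×0.25016 + 0.0722×0.72306 ≈ 0.26115
Lighter = 0.26115, Darker = 0.04800
Ratio = (L_lighter + 0.05) / (L_darker + 0.05)
Ratio = (0.26115 + 0.05) / (0.04800 + 0.05) = 0.31115 / 0.09800 ≈ 3.1751
Ratio ≈ 3.18:1


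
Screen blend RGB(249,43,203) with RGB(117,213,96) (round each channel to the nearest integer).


Screen: C = 255 - (255-A)×(255-B)/255, rounded to nearest integer
R: 255 - (255-249)×(255-117)/255 = 255 - 828/255 ≈ 255 - 3.247 = 251.753 → 252
G: 255 - (255-43)×(255-213)/255 = 255 - 8904/255 ≈ 255 - 34.918 = 220.082 → 220
B: 255 - (255-203)×(255-96)/255 = 255 - 8268/255 ≈ 255 - 32.424 = 222.576 → 223
= RGB(252, 220, 223)


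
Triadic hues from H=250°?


Triadic: equally spaced at 120° intervals
H1 = 250°
H2 = (250 + 120) mod 360 = 10°
H3 = (250 + 240) mod 360 = 130°
Triadic = 250°, 10°, 130°


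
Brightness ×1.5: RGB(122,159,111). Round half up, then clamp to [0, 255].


Multiply each channel by 1.5, round half up, clamp to [0, 255]
R: 122×1.5 = 183
G: 159×1.5 = 238.5 → round → 239
B: 111×1.5 = 166.5 → round → 167
= RGB(183, 239, 167)


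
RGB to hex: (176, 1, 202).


R = 176 → B0 (hex)
G = 1 → 01 (hex)
B = 202 → CA (hex)
Hex = #B001CA


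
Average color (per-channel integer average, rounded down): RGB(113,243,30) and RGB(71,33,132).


Midpoint: each channel = ⌊(C₁+C₂)/2⌋
R: ⌊(113+71)/2⌋ = 92
G: ⌊(243+33)/2⌋ = 138
B: ⌊(30+132)/2⌋ = 81
= RGB(92, 138, 81)


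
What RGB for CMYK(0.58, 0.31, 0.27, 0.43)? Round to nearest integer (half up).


R = 255 × (1-C) × (1-K) = 255 × 0.42 × 0.57 = 61.047 → 61
G = 255 × (1-M) × (1-K) = 255 × 0.69 × 0.57 = 100.2915 → 100
B = 255 × (1-Y) × (1-K) = 255 × 0.73 × 0.57 = 106.1055 → 106
= RGB(61, 100, 106)


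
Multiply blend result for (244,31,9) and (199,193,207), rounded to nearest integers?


Multiply: C = A×B/255, rounded to nearest integer
R: 244×199/255 = 48556/255 ≈ 190.416 → 190
G: 31×193/255 = 5983/255 ≈ 23.463 → 23
B: 9×207/255 = 1863/255 ≈ 7.306 → 7
= RGB(190, 23, 7)


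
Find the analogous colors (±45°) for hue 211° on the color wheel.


Base hue: 211°
Left analog: (211 - 45) mod 360 = 166°
Right analog: (211 + 45) mod 360 = 256°
Analogous hues = 166° and 256°


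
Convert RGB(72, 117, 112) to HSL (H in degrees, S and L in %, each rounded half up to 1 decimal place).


Normalize: R'=72/255≈0.2824, G'=117/255≈0.4588, B'=112/255≈0.4392
Max=117/255, Min=72/255, Δ=Max-Min=45/255
L = (Max+Min)/2 = (117+72)/510 = 189/510 = 0.37058… → L = 37.1%
L ≤ 0.5 → S = Δ/(Max+Min) = 45/(117+72) = 45/189 = 0.23809… → S = 23.8%
(the 1/255 factors cancel in S and H, so raw channel differences can be used)
Max is G' → H = 60 × ((B-R)/Δ + 2) = 60 × ((112-72)/45 + 2)
  40/45 + 2 = 0.8888… + 2 = 2.8888…
  H = 60 × 2.8888… = 173.333…° → H = 173.3°
= HSL(173.3°, 23.8%, 37.1%)


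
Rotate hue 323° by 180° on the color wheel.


New hue = (H + rotation) mod 360
New hue = (323 + 180) mod 360
= 503 mod 360
= 143°


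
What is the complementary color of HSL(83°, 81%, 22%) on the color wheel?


Complement = opposite side of color wheel = hue + 180°
H' = (83 + 180) mod 360 = 263°
S and L unchanged.
= HSL(263°, 81%, 22%)


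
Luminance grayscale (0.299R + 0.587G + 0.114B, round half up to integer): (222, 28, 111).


Gray = 0.299×R + 0.587×G + 0.114×B
Gray = 0.299×222 + 0.587×28 + 0.114×111
Gray = 66.378 + 16.436 + 12.654
Gray = 95.468 → round half up → 95
Gray = 95


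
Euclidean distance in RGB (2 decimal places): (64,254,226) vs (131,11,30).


d = √[(R₁-R₂)² + (G₁-G₂)² + (B₁-B₂)²]
d = √[(64-131)² + (254-11)² + (226-30)²]
d = √[4489 + 59049 + 38416]
d = √101954
d ≈ 319.30


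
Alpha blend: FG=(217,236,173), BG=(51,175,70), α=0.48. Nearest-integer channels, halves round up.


C = α×F + (1-α)×B, with 1-α = 0.52
R: 0.48×217 + 0.52×51 = 104.16 + 26.52 = 130.68 → 131
G: 0.48×236 + 0.52×175 = 113.28 + 91.00 = 204.28 → 204
B: 0.48×173 + 0.52×70 = 83.04 + 36.40 = 119.44 → 119
= RGB(131, 204, 119)


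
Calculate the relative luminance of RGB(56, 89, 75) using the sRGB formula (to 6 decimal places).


Linearize each channel (sRGB transfer function): c = v/255; c_lin = c/12.92 if c ≤ 0.04045, else ((c+0.055)/1.055)^2.4
  R: 56/255 ≈ 0.219608 > 0.04045 → ((0.219608+0.055)/1.055)^2.4 ≈ 0.039546
  G: 89/255 ≈ 0.349020 > 0.04045 → ((0.349020+0.055)/1.055)^2.4 ≈ 0.099899
  B: 75/255 ≈ 0.294118 > 0.04045 → ((0.294118+0.055)/1.055)^2.4 ≈ 0.070360
R_lin = 0.039546, G_lin = 0.099899, B_lin = 0.070360
L = 0.2126×R + 0.7152×G + 0.0722×B
L = 0.2126×0.039546 + 0.7152×0.099899 + 0.0722×0.070360
L ≈ 0.084935


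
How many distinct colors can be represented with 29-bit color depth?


Colors = 2^bits = 2^29
= 536,870,912 colors


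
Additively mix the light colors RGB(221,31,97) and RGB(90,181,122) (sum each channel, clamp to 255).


Additive: each channel = min(255, C₁+C₂)
R: 221+90 = 311 → 255
G: 31+181 = 212 → 212
B: 97+122 = 219 → 219
= RGB(255, 212, 219)


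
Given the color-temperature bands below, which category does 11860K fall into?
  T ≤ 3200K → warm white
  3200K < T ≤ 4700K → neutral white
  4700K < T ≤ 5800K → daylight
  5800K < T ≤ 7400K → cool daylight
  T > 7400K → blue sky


Temperature: 11860K
11860K > 7400K → blue sky
Classification: blue sky


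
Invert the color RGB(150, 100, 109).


Invert: (255-R, 255-G, 255-B)
R: 255-150 = 105
G: 255-100 = 155
B: 255-109 = 146
= RGB(105, 155, 146)


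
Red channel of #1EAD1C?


Color: #1EAD1C
R = 1E = 30
G = AD = 173
B = 1C = 28
Red = 30


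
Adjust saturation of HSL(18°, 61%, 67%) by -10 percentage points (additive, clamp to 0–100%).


Original S = 61%
Adjustment = -10 percentage points
New S = 61 + (-10) = 51
Clamp to [0, 100] → 51
= HSL(18°, 51%, 67%)


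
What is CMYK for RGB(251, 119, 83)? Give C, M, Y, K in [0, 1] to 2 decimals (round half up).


R'=251/255≈0.9843, G'=119/255≈0.4667, B'=83/255≈0.3255
K = 1 - max(R',G',B') = 1 - 251/255 = 4/255 = 0.01568… → 0.02
(1-R'-K)/(1-K) simplifies to (max-R)/max with max = 251:
C = (251-251)/251 = 0/251 = 0 → 0.00
M = (251-119)/251 = 132/251 = 0.52589… → 0.53
Y = (251-83)/251 = 168/251 = 0.66932… → 0.67
= CMYK(0.00, 0.53, 0.67, 0.02)


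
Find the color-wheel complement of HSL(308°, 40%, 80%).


Complement = opposite side of color wheel = hue + 180°
H' = (308 + 180) mod 360 = 128°
S and L unchanged.
= HSL(128°, 40%, 80%)


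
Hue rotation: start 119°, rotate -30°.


New hue = (H + rotation) mod 360
New hue = (119 -30) mod 360
= 89 mod 360
= 89°


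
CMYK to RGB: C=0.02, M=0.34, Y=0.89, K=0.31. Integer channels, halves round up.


R = 255 × (1-C) × (1-K) = 255 × 0.98 × 0.69 = 172.431 → 172
G = 255 × (1-M) × (1-K) = 255 × 0.66 × 0.69 = 116.127 → 116
B = 255 × (1-Y) × (1-K) = 255 × 0.11 × 0.69 = 19.3545 → 19
= RGB(172, 116, 19)


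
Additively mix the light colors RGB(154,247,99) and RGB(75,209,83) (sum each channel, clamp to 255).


Additive: each channel = min(255, C₁+C₂)
R: 154+75 = 229 → 229
G: 247+209 = 456 → 255
B: 99+83 = 182 → 182
= RGB(229, 255, 182)


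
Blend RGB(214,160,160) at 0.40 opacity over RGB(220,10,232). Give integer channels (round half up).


C = α×F + (1-α)×B, with 1-α = 0.60
R: 0.40×214 + 0.60×220 = 85.60 + 132.00 = 217.60 → 218
G: 0.40×160 + 0.60×10 = 64.00 + 6.00 = 70.00 → 70
B: 0.40×160 + 0.60×232 = 64.00 + 139.20 = 203.20 → 203
= RGB(218, 70, 203)


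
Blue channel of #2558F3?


Color: #2558F3
R = 25 = 37
G = 58 = 88
B = F3 = 243
Blue = 243


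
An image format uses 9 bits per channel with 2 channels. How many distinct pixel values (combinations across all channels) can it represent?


Total bits = 9 bits/channel × 2 channels = 18 bits
Distinct pixel values = 2^18
= 262,144 pixel values


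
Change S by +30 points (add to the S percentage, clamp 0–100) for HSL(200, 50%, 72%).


Original S = 50%
Adjustment = +30 percentage points
New S = 50 + (30) = 80
Clamp to [0, 100] → 80
= HSL(200°, 80%, 72%)


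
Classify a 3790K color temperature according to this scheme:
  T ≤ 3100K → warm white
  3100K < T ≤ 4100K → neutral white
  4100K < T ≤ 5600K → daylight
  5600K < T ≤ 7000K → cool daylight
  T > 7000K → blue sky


Temperature: 3790K
3100K < 3790K ≤ 4100K → neutral white
Classification: neutral white


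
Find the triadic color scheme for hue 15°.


Triadic: equally spaced at 120° intervals
H1 = 15°
H2 = (15 + 120) mod 360 = 135°
H3 = (15 + 240) mod 360 = 255°
Triadic = 15°, 135°, 255°


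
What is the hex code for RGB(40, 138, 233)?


R = 40 → 28 (hex)
G = 138 → 8A (hex)
B = 233 → E9 (hex)
Hex = #288AE9


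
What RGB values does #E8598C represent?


E8 → 232 (R)
59 → 89 (G)
8C → 140 (B)
= RGB(232, 89, 140)


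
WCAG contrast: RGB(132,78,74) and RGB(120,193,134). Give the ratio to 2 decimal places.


Linearize each sRGB channel c=v/255: c/12.92 if c ≤ 0.04045 else ((c+0.055)/1.055)^2.4
L = 0.2126×R_lin + 0.7152×G_lin + 0.0722×B_lin
Color 1 (132,78,74):
  R=132: 132/255≈0.5176 > 0.04045 → ((0.5176+0.055)/1.055)^2.4 ≈ 0.23074
  G=78: 78/255≈0.3059 > 0.04045 → ((0.3059+0.055)/1.055)^2.4 ≈ 0.07619
  B=74: 74/255≈0.2902 > 0.04045 → ((0.2902+0.055)/1.055)^2.4 ≈ 0.06848
  L1 = 0.2126×0.23074 + 0.7152×0.07619 + 0.0722×0.06848 ≈ 0.10849
Color 2 (120,193,134):
  R=120: 120/255≈0.4706 > 0.04045 → ((0.4706+0.055)/1.055)^2.4 ≈ 0.18782
  G=193: 193/255≈0.7569 > 0.04045 → ((0.7569+0.055)/1.055)^2.4 ≈ 0.53328
  B=134: 134/255≈0.5255 > 0.04045 → ((0.5255+0.055)/1.055)^2.4 ≈ 0.23840
  L2 = 0.2126×0.18782 + 0.7152×0.53328 + 0.0722×0.23840 ≈ 0.43854
Lighter = 0.43854, Darker = 0.10849
Ratio = (L_lighter + 0.05) / (L_darker + 0.05)
Ratio = (0.43854 + 0.05) / (0.10849 + 0.05) = 0.48854 / 0.15849 ≈ 3.0825
Ratio ≈ 3.08:1


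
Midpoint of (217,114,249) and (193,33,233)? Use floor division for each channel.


Midpoint: each channel = ⌊(C₁+C₂)/2⌋
R: ⌊(217+193)/2⌋ = 205
G: ⌊(114+33)/2⌋ = 73
B: ⌊(249+233)/2⌋ = 241
= RGB(205, 73, 241)


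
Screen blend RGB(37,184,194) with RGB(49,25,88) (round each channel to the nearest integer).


Screen: C = 255 - (255-A)×(255-B)/255, rounded to nearest integer
R: 255 - (255-37)×(255-49)/255 = 255 - 44908/255 ≈ 255 - 176.110 = 78.890 → 79
G: 255 - (255-184)×(255-25)/255 = 255 - 16330/255 ≈ 255 - 64.039 = 190.961 → 191
B: 255 - (255-194)×(255-88)/255 = 255 - 10187/255 ≈ 255 - 39.949 = 215.051 → 215
= RGB(79, 191, 215)


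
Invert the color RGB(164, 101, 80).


Invert: (255-R, 255-G, 255-B)
R: 255-164 = 91
G: 255-101 = 154
B: 255-80 = 175
= RGB(91, 154, 175)


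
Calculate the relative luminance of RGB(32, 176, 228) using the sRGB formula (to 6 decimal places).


Linearize each channel (sRGB transfer function): c = v/255; c_lin = c/12.92 if c ≤ 0.04045, else ((c+0.055)/1.055)^2.4
  R: 32/255 ≈ 0.125490 > 0.04045 → ((0.125490+0.055)/1.055)^2.4 ≈ 0.014444
  G: 176/255 ≈ 0.690196 > 0.04045 → ((0.690196+0.055)/1.055)^2.4 ≈ 0.434154
  B: 228/255 ≈ 0.894118 > 0.04045 → ((0.894118+0.055)/1.055)^2.4 ≈ 0.775822
R_lin = 0.014444, G_lin = 0.434154, B_lin = 0.775822
L = 0.2126×R + 0.7152×G + 0.0722×B
L = 0.2126×0.014444 + 0.7152×0.434154 + 0.0722×0.775822
L ≈ 0.369592


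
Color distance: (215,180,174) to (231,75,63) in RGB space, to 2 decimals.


d = √[(R₁-R₂)² + (G₁-G₂)² + (B₁-B₂)²]
d = √[(215-231)² + (180-75)² + (174-63)²]
d = √[256 + 11025 + 12321]
d = √23602
d ≈ 153.63


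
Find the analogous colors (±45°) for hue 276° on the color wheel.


Base hue: 276°
Left analog: (276 - 45) mod 360 = 231°
Right analog: (276 + 45) mod 360 = 321°
Analogous hues = 231° and 321°


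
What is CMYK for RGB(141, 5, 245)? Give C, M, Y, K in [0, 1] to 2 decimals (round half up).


R'=141/255≈0.5529, G'=5/255≈0.0196, B'=245/255≈0.9608
K = 1 - max(R',G',B') = 1 - 245/255 = 10/255 = 0.03921… → 0.04
(1-R'-K)/(1-K) simplifies to (max-R)/max with max = 245:
C = (245-141)/245 = 104/245 = 0.42448… → 0.42
M = (245-5)/245 = 240/245 = 0.97959… → 0.98
Y = (245-245)/245 = 0/245 = 0 → 0.00
= CMYK(0.42, 0.98, 0.00, 0.04)


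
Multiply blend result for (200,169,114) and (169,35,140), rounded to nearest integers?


Multiply: C = A×B/255, rounded to nearest integer
R: 200×169/255 = 33800/255 ≈ 132.549 → 133
G: 169×35/255 = 5915/255 ≈ 23.196 → 23
B: 114×140/255 = 15960/255 ≈ 62.588 → 63
= RGB(133, 23, 63)


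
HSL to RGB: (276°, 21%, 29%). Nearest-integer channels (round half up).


H=276°, S=0.21, L=0.29
C = (1-|2L-1|)×S = (1-|-0.42|)×0.21 = 0.1218
H' = H/60 = 276/60 ≈ 4.6000; X = C×(1-|H' mod 2 - 1|) = 0.07308
m = L - C/2 = 0.29 - 0.0609 = 0.2291
Sector ⌊H'⌋ = 4 → (R',G',B') = (0.07308, 0.0, 0.1218)
RGB = ((R'+m)×255, (G'+m)×255, (B'+m)×255) = (77.0559, 58.4205, 89.4795)
Round half up → RGB(77, 58, 89)


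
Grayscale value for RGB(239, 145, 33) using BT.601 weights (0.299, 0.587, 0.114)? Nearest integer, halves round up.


Gray = 0.299×R + 0.587×G + 0.114×B
Gray = 0.299×239 + 0.587×145 + 0.114×33
Gray = 71.461 + 85.115 + 3.762
Gray = 160.338 → round half up → 160
Gray = 160


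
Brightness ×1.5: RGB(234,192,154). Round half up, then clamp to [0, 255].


Multiply each channel by 1.5, round half up, clamp to [0, 255]
R: 234×1.5 = 351 → clamp → 255
G: 192×1.5 = 288 → clamp → 255
B: 154×1.5 = 231
= RGB(255, 255, 231)


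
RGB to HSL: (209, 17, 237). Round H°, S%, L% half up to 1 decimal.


Normalize: R'=209/255≈0.8196, G'=17/255≈0.0667, B'=237/255≈0.9294
Max=237/255, Min=17/255, Δ=Max-Min=220/255
L = (Max+Min)/2 = (237+17)/510 = 254/510 = 0.49803… → L = 49.8%
L ≤ 0.5 → S = Δ/(Max+Min) = 220/(237+17) = 220/254 = 0.86614… → S = 86.6%
(the 1/255 factors cancel in S and H, so raw channel differences can be used)
Max is B' → H = 60 × ((R-G)/Δ + 4) = 60 × ((209-17)/220 + 4)
  192/220 + 4 = 0.8727… + 4 = 4.8727…
  H = 60 × 4.8727… = 292.363…° → H = 292.4°
= HSL(292.4°, 86.6%, 49.8%)


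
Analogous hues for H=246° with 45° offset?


Base hue: 246°
Left analog: (246 - 45) mod 360 = 201°
Right analog: (246 + 45) mod 360 = 291°
Analogous hues = 201° and 291°


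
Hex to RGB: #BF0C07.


BF → 191 (R)
0C → 12 (G)
07 → 7 (B)
= RGB(191, 12, 7)


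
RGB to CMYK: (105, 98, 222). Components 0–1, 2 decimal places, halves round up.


R'=105/255≈0.4118, G'=98/255≈0.3843, B'=222/255≈0.8706
K = 1 - max(R',G',B') = 1 - 222/255 = 33/255 = 0.12941… → 0.13
(1-R'-K)/(1-K) simplifies to (max-R)/max with max = 222:
C = (222-105)/222 = 117/222 = 0.52702… → 0.53
M = (222-98)/222 = 124/222 = 0.55855… → 0.56
Y = (222-222)/222 = 0/222 = 0 → 0.00
= CMYK(0.53, 0.56, 0.00, 0.13)


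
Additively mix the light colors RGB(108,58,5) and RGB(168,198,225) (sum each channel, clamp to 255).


Additive: each channel = min(255, C₁+C₂)
R: 108+168 = 276 → 255
G: 58+198 = 256 → 255
B: 5+225 = 230 → 230
= RGB(255, 255, 230)


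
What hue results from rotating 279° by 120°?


New hue = (H + rotation) mod 360
New hue = (279 + 120) mod 360
= 399 mod 360
= 39°


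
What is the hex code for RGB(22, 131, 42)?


R = 22 → 16 (hex)
G = 131 → 83 (hex)
B = 42 → 2A (hex)
Hex = #16832A


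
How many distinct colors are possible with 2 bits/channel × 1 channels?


Total bits = 2 bits/channel × 1 channels = 2 bits
Distinct colors = 2^2
= 4 colors


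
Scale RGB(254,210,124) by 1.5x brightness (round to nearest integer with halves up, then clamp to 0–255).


Multiply each channel by 1.5, round half up, clamp to [0, 255]
R: 254×1.5 = 381 → clamp → 255
G: 210×1.5 = 315 → clamp → 255
B: 124×1.5 = 186
= RGB(255, 255, 186)


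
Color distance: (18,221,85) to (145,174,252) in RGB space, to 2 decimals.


d = √[(R₁-R₂)² + (G₁-G₂)² + (B₁-B₂)²]
d = √[(18-145)² + (221-174)² + (85-252)²]
d = √[16129 + 2209 + 27889]
d = √46227
d ≈ 215.00


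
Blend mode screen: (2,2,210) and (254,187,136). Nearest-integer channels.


Screen: C = 255 - (255-A)×(255-B)/255, rounded to nearest integer
R: 255 - (255-2)×(255-254)/255 = 255 - 253/255 ≈ 255 - 0.992 = 254.008 → 254
G: 255 - (255-2)×(255-187)/255 = 255 - 17204/255 ≈ 255 - 67.467 = 187.533 → 188
B: 255 - (255-210)×(255-136)/255 = 255 - 5355/255 ≈ 255 - 21.000 = 234.000 → 234
= RGB(254, 188, 234)


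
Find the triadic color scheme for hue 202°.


Triadic: equally spaced at 120° intervals
H1 = 202°
H2 = (202 + 120) mod 360 = 322°
H3 = (202 + 240) mod 360 = 82°
Triadic = 202°, 322°, 82°


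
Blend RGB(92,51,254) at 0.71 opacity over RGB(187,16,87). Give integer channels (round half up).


C = α×F + (1-α)×B, with 1-α = 0.29
R: 0.71×92 + 0.29×187 = 65.32 + 54.23 = 119.55 → 120
G: 0.71×51 + 0.29×16 = 36.21 + 4.64 = 40.85 → 41
B: 0.71×254 + 0.29×87 = 180.34 + 25.23 = 205.57 → 206
= RGB(120, 41, 206)


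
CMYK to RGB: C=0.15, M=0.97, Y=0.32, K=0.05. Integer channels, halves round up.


R = 255 × (1-C) × (1-K) = 255 × 0.85 × 0.95 = 205.9125 → 206
G = 255 × (1-M) × (1-K) = 255 × 0.03 × 0.95 = 7.2675 → 7
B = 255 × (1-Y) × (1-K) = 255 × 0.68 × 0.95 = 164.73 → 165
= RGB(206, 7, 165)


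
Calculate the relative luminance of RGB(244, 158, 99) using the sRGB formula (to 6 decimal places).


Linearize each channel (sRGB transfer function): c = v/255; c_lin = c/12.92 if c ≤ 0.04045, else ((c+0.055)/1.055)^2.4
  R: 244/255 ≈ 0.956863 > 0.04045 → ((0.956863+0.055)/1.055)^2.4 ≈ 0.904661
  G: 158/255 ≈ 0.619608 > 0.04045 → ((0.619608+0.055)/1.055)^2.4 ≈ 0.341914
  B: 99/255 ≈ 0.388235 > 0.04045 → ((0.388235+0.055)/1.055)^2.4 ≈ 0.124772
R_lin = 0.904661, G_lin = 0.341914, B_lin = 0.124772
L = 0.2126×R + 0.7152×G + 0.0722×B
L = 0.2126×0.904661 + 0.7152×0.341914 + 0.0722×0.124772
L ≈ 0.445877


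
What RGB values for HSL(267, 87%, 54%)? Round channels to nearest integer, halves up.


H=267°, S=0.87, L=0.54
C = (1-|2L-1|)×S = (1-|0.08|)×0.87 = 0.8004
H' = H/60 = 267/60 ≈ 4.4500; X = C×(1-|H' mod 2 - 1|) = 0.36018
m = L - C/2 = 0.54 - 0.4002 = 0.1398
Sector ⌊H'⌋ = 4 → (R',G',B') = (0.36018, 0.0, 0.8004)
RGB = ((R'+m)×255, (G'+m)×255, (B'+m)×255) = (127.4949, 35.649, 239.751)
Round half up → RGB(127, 36, 240)


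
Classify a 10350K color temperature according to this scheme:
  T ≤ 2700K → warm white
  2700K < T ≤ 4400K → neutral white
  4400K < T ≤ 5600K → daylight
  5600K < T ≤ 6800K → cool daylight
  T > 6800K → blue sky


Temperature: 10350K
10350K > 6800K → blue sky
Classification: blue sky


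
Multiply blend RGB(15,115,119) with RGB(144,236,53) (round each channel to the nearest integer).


Multiply: C = A×B/255, rounded to nearest integer
R: 15×144/255 = 2160/255 ≈ 8.471 → 8
G: 115×236/255 = 27140/255 ≈ 106.431 → 106
B: 119×53/255 = 6307/255 ≈ 24.733 → 25
= RGB(8, 106, 25)


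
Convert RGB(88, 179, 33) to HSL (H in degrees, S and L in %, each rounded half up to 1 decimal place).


Normalize: R'=88/255≈0.3451, G'=179/255≈0.7020, B'=33/255≈0.1294
Max=179/255, Min=33/255, Δ=Max-Min=146/255
L = (Max+Min)/2 = (179+33)/510 = 212/510 = 0.41568… → L = 41.6%
L ≤ 0.5 → S = Δ/(Max+Min) = 146/(179+33) = 146/212 = 0.68867… → S = 68.9%
(the 1/255 factors cancel in S and H, so raw channel differences can be used)
Max is G' → H = 60 × ((B-R)/Δ + 2) = 60 × ((33-88)/146 + 2)
  -55/146 + 2 = -0.3767… + 2 = 1.6232…
  H = 60 × 1.6232… = 97.397…° → H = 97.4°
= HSL(97.4°, 68.9%, 41.6%)


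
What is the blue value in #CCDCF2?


Color: #CCDCF2
R = CC = 204
G = DC = 220
B = F2 = 242
Blue = 242


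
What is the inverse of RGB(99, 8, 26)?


Invert: (255-R, 255-G, 255-B)
R: 255-99 = 156
G: 255-8 = 247
B: 255-26 = 229
= RGB(156, 247, 229)


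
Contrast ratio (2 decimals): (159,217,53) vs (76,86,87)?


Linearize each sRGB channel c=v/255: c/12.92 if c ≤ 0.04045 else ((c+0.055)/1.055)^2.4
L = 0.2126×R_lin + 0.7152×G_lin + 0.0722×B_lin
Color 1 (159,217,53):
  R=159: 159/255≈0.6235 > 0.04045 → ((0.6235+0.055)/1.055)^2.4 ≈ 0.34670
  G=217: 217/255≈0.8510 > 0.04045 → ((0.8510+0.055)/1.055)^2.4 ≈ 0.69387
  B=53: 53/255≈0.2078 > 0.04045 → ((0.2078+0.055)/1.055)^2.4 ≈ 0.03560
  L1 = 0.2126×0.34670 + 0.7152×0.69387 + 0.0722×0.03560 ≈ 0.57254
Color 2 (76,86,87):
  R=76: 76/255≈0.2980 > 0.04045 → ((0.2980+0.055)/1.055)^2.4 ≈ 0.07227
  G=86: 86/255≈0.3373 > 0.04045 → ((0.3373+0.055)/1.055)^2.4 ≈ 0.09306
  B=87: 87/255≈0.3412 > 0.04045 → ((0.3412+0.055)/1.055)^2.4 ≈ 0.09531
  L2 = 0.2126×0.07227 + 0.7152×0.09306 + 0.0722×0.09531 ≈ 0.08880
Lighter = 0.57254, Darker = 0.08880
Ratio = (L_lighter + 0.05) / (L_darker + 0.05)
Ratio = (0.57254 + 0.05) / (0.08880 + 0.05) = 0.62254 / 0.13880 ≈ 4.4851
Ratio ≈ 4.49:1


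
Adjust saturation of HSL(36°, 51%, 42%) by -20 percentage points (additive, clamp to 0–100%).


Original S = 51%
Adjustment = -20 percentage points
New S = 51 + (-20) = 31
Clamp to [0, 100] → 31
= HSL(36°, 31%, 42%)


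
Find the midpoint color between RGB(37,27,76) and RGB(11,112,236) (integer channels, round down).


Midpoint: each channel = ⌊(C₁+C₂)/2⌋
R: ⌊(37+11)/2⌋ = 24
G: ⌊(27+112)/2⌋ = 69
B: ⌊(76+236)/2⌋ = 156
= RGB(24, 69, 156)


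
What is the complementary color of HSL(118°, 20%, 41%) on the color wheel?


Complement = opposite side of color wheel = hue + 180°
H' = (118 + 180) mod 360 = 298°
S and L unchanged.
= HSL(298°, 20%, 41%)


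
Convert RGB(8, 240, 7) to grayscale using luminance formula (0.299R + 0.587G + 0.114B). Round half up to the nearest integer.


Gray = 0.299×R + 0.587×G + 0.114×B
Gray = 0.299×8 + 0.587×240 + 0.114×7
Gray = 2.392 + 140.880 + 0.798
Gray = 144.070 → round half up → 144
Gray = 144


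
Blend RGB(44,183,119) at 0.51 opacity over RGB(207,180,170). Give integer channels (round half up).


C = α×F + (1-α)×B, with 1-α = 0.49
R: 0.51×44 + 0.49×207 = 22.44 + 101.43 = 123.87 → 124
G: 0.51×183 + 0.49×180 = 93.33 + 88.20 = 181.53 → 182
B: 0.51×119 + 0.49×170 = 60.69 + 83.30 = 143.99 → 144
= RGB(124, 182, 144)


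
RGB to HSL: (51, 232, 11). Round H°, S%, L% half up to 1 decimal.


Normalize: R'=51/255≈0.2000, G'=232/255≈0.9098, B'=11/255≈0.0431
Max=232/255, Min=11/255, Δ=Max-Min=221/255
L = (Max+Min)/2 = (232+11)/510 = 243/510 = 0.47647… → L = 47.6%
L ≤ 0.5 → S = Δ/(Max+Min) = 221/(232+11) = 221/243 = 0.90946… → S = 90.9%
(the 1/255 factors cancel in S and H, so raw channel differences can be used)
Max is G' → H = 60 × ((B-R)/Δ + 2) = 60 × ((11-51)/221 + 2)
  -40/221 + 2 = -0.1809… + 2 = 1.8190…
  H = 60 × 1.8190… = 109.140…° → H = 109.1°
= HSL(109.1°, 90.9%, 47.6%)


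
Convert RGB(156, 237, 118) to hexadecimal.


R = 156 → 9C (hex)
G = 237 → ED (hex)
B = 118 → 76 (hex)
Hex = #9CED76


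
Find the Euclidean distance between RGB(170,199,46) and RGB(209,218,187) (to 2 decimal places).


d = √[(R₁-R₂)² + (G₁-G₂)² + (B₁-B₂)²]
d = √[(170-209)² + (199-218)² + (46-187)²]
d = √[1521 + 361 + 19881]
d = √21763
d ≈ 147.52


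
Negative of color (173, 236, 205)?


Invert: (255-R, 255-G, 255-B)
R: 255-173 = 82
G: 255-236 = 19
B: 255-205 = 50
= RGB(82, 19, 50)


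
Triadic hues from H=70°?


Triadic: equally spaced at 120° intervals
H1 = 70°
H2 = (70 + 120) mod 360 = 190°
H3 = (70 + 240) mod 360 = 310°
Triadic = 70°, 190°, 310°


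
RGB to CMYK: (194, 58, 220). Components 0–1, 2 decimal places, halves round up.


R'=194/255≈0.7608, G'=58/255≈0.2275, B'=220/255≈0.8627
K = 1 - max(R',G',B') = 1 - 220/255 = 35/255 = 0.13725… → 0.14
(1-R'-K)/(1-K) simplifies to (max-R)/max with max = 220:
C = (220-194)/220 = 26/220 = 0.11818… → 0.12
M = (220-58)/220 = 162/220 = 0.73636… → 0.74
Y = (220-220)/220 = 0/220 = 0 → 0.00
= CMYK(0.12, 0.74, 0.00, 0.14)


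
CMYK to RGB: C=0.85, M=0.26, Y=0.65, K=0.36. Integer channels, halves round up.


R = 255 × (1-C) × (1-K) = 255 × 0.15 × 0.64 = 24.48 → 24
G = 255 × (1-M) × (1-K) = 255 × 0.74 × 0.64 = 120.768 → 121
B = 255 × (1-Y) × (1-K) = 255 × 0.35 × 0.64 = 57.12 → 57
= RGB(24, 121, 57)


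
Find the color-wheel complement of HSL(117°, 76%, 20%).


Complement = opposite side of color wheel = hue + 180°
H' = (117 + 180) mod 360 = 297°
S and L unchanged.
= HSL(297°, 76%, 20%)


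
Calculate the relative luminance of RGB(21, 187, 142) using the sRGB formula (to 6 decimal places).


Linearize each channel (sRGB transfer function): c = v/255; c_lin = c/12.92 if c ≤ 0.04045, else ((c+0.055)/1.055)^2.4
  R: 21/255 ≈ 0.082353 > 0.04045 → ((0.082353+0.055)/1.055)^2.4 ≈ 0.007499
  G: 187/255 ≈ 0.733333 > 0.04045 → ((0.733333+0.055)/1.055)^2.4 ≈ 0.496933
  B: 142/255 ≈ 0.556863 > 0.04045 → ((0.556863+0.055)/1.055)^2.4 ≈ 0.270498
R_lin = 0.007499, G_lin = 0.496933, B_lin = 0.270498
L = 0.2126×R + 0.7152×G + 0.0722×B
L = 0.2126×0.007499 + 0.7152×0.496933 + 0.0722×0.270498
L ≈ 0.376531


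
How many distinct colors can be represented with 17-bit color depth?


Colors = 2^bits = 2^17
= 131,072 colors


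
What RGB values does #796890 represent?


79 → 121 (R)
68 → 104 (G)
90 → 144 (B)
= RGB(121, 104, 144)


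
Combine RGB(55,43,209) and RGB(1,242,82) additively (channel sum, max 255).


Additive: each channel = min(255, C₁+C₂)
R: 55+1 = 56 → 56
G: 43+242 = 285 → 255
B: 209+82 = 291 → 255
= RGB(56, 255, 255)


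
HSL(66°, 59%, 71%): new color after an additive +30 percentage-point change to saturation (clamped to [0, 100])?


Original S = 59%
Adjustment = +30 percentage points
New S = 59 + (30) = 89
Clamp to [0, 100] → 89
= HSL(66°, 89%, 71%)


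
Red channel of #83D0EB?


Color: #83D0EB
R = 83 = 131
G = D0 = 208
B = EB = 235
Red = 131


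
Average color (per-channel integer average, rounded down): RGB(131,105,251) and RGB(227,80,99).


Midpoint: each channel = ⌊(C₁+C₂)/2⌋
R: ⌊(131+227)/2⌋ = 179
G: ⌊(105+80)/2⌋ = 92
B: ⌊(251+99)/2⌋ = 175
= RGB(179, 92, 175)


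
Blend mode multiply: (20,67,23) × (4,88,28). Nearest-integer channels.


Multiply: C = A×B/255, rounded to nearest integer
R: 20×4/255 = 80/255 ≈ 0.314 → 0
G: 67×88/255 = 5896/255 ≈ 23.122 → 23
B: 23×28/255 = 644/255 ≈ 2.525 → 3
= RGB(0, 23, 3)


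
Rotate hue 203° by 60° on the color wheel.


New hue = (H + rotation) mod 360
New hue = (203 + 60) mod 360
= 263 mod 360
= 263°


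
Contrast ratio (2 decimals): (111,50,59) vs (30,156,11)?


Linearize each sRGB channel c=v/255: c/12.92 if c ≤ 0.04045 else ((c+0.055)/1.055)^2.4
L = 0.2126×R_lin + 0.7152×G_lin + 0.0722×B_lin
Color 1 (111,50,59):
  R=111: 111/255≈0.4353 > 0.04045 → ((0.4353+0.055)/1.055)^2.4 ≈ 0.15896
  G=50: 50/255≈0.1961 > 0.04045 → ((0.1961+0.055)/1.055)^2.4 ≈ 0.03190
  B=59: 59/255≈0.2314 > 0.04045 → ((0.2314+0.055)/1.055)^2.4 ≈ 0.04374
  L1 = 0.2126×0.15896 + 0.7152×0.03190 + 0.0722×0.04374 ≈ 0.05976
Color 2 (30,156,11):
  R=30: 30/255≈0.1176 > 0.04045 → ((0.1176+0.055)/1.055)^2.4 ≈ 0.01298
  G=156: 156/255≈0.6118 > 0.04045 → ((0.6118+0.055)/1.055)^2.4 ≈ 0.33245
  B=11: 11/255≈0.0431 > 0.04045 → ((0.0431+0.055)/1.055)^2.4 ≈ 0.00335
  L2 = 0.2126×0.01298 + 0.7152×0.33245 + 0.0722×0.00335 ≈ 0.24077
Lighter = 0.24077, Darker = 0.05976
Ratio = (L_lighter + 0.05) / (L_darker + 0.05)
Ratio = (0.24077 + 0.05) / (0.05976 + 0.05) = 0.29077 / 0.10976 ≈ 2.6490
Ratio ≈ 2.65:1


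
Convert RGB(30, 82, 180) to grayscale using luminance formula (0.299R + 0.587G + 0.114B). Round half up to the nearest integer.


Gray = 0.299×R + 0.587×G + 0.114×B
Gray = 0.299×30 + 0.587×82 + 0.114×180
Gray = 8.970 + 48.134 + 20.520
Gray = 77.624 → round half up → 78
Gray = 78


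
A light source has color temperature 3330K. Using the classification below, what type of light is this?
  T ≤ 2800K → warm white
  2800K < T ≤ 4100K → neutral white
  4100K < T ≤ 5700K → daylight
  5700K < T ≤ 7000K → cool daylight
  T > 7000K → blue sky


Temperature: 3330K
2800K < 3330K ≤ 4100K → neutral white
Classification: neutral white


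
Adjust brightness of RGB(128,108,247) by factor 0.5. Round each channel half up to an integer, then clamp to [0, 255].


Multiply each channel by 0.5, round half up, clamp to [0, 255]
R: 128×0.5 = 64
G: 108×0.5 = 54
B: 247×0.5 = 123.5 → round → 124
= RGB(64, 54, 124)


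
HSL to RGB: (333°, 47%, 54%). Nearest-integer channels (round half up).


H=333°, S=0.47, L=0.54
C = (1-|2L-1|)×S = (1-|0.08|)×0.47 = 0.4324
H' = H/60 = 333/60 ≈ 5.5500; X = C×(1-|H' mod 2 - 1|) = 0.19458
m = L - C/2 = 0.54 - 0.2162 = 0.3238
Sector ⌊H'⌋ = 5 → (R',G',B') = (0.4324, 0.0, 0.19458)
RGB = ((R'+m)×255, (G'+m)×255, (B'+m)×255) = (192.831, 82.569, 132.1869)
Round half up → RGB(193, 83, 132)


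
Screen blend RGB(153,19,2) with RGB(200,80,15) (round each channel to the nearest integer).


Screen: C = 255 - (255-A)×(255-B)/255, rounded to nearest integer
R: 255 - (255-153)×(255-200)/255 = 255 - 5610/255 ≈ 255 - 22.000 = 233.000 → 233
G: 255 - (255-19)×(255-80)/255 = 255 - 41300/255 ≈ 255 - 161.961 = 93.039 → 93
B: 255 - (255-2)×(255-15)/255 = 255 - 60720/255 ≈ 255 - 238.118 = 16.882 → 17
= RGB(233, 93, 17)


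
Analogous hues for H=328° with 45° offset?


Base hue: 328°
Left analog: (328 - 45) mod 360 = 283°
Right analog: (328 + 45) mod 360 = 13°
Analogous hues = 283° and 13°


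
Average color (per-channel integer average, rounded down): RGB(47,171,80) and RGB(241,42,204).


Midpoint: each channel = ⌊(C₁+C₂)/2⌋
R: ⌊(47+241)/2⌋ = 144
G: ⌊(171+42)/2⌋ = 106
B: ⌊(80+204)/2⌋ = 142
= RGB(144, 106, 142)


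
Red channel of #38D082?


Color: #38D082
R = 38 = 56
G = D0 = 208
B = 82 = 130
Red = 56


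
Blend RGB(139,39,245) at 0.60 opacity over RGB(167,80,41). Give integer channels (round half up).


C = α×F + (1-α)×B, with 1-α = 0.40
R: 0.60×139 + 0.40×167 = 83.40 + 66.80 = 150.20 → 150
G: 0.60×39 + 0.40×80 = 23.40 + 32.00 = 55.40 → 55
B: 0.60×245 + 0.40×41 = 147.00 + 16.40 = 163.40 → 163
= RGB(150, 55, 163)


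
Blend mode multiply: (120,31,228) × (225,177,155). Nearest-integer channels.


Multiply: C = A×B/255, rounded to nearest integer
R: 120×225/255 = 27000/255 ≈ 105.882 → 106
G: 31×177/255 = 5487/255 ≈ 21.518 → 22
B: 228×155/255 = 35340/255 ≈ 138.588 → 139
= RGB(106, 22, 139)


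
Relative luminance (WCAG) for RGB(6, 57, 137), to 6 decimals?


Linearize each channel (sRGB transfer function): c = v/255; c_lin = c/12.92 if c ≤ 0.04045, else ((c+0.055)/1.055)^2.4
  R: 6/255 ≈ 0.023529 ≤ 0.04045 → 0.023529/12.92 ≈ 0.001821
  G: 57/255 ≈ 0.223529 > 0.04045 → ((0.223529+0.055)/1.055)^2.4 ≈ 0.040915
  B: 137/255 ≈ 0.537255 > 0.04045 → ((0.537255+0.055)/1.055)^2.4 ≈ 0.250158
R_lin = 0.001821, G_lin = 0.040915, B_lin = 0.250158
L = 0.2126×R + 0.7152×G + 0.0722×B
L = 0.2126×0.001821 + 0.7152×0.040915 + 0.0722×0.250158
L ≈ 0.047711


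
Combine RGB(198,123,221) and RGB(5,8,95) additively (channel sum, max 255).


Additive: each channel = min(255, C₁+C₂)
R: 198+5 = 203 → 203
G: 123+8 = 131 → 131
B: 221+95 = 316 → 255
= RGB(203, 131, 255)


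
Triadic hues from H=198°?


Triadic: equally spaced at 120° intervals
H1 = 198°
H2 = (198 + 120) mod 360 = 318°
H3 = (198 + 240) mod 360 = 78°
Triadic = 198°, 318°, 78°


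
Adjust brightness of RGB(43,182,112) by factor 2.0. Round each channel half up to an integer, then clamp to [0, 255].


Multiply each channel by 2.0, round half up, clamp to [0, 255]
R: 43×2.0 = 86
G: 182×2.0 = 364 → clamp → 255
B: 112×2.0 = 224
= RGB(86, 255, 224)


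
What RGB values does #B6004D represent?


B6 → 182 (R)
00 → 0 (G)
4D → 77 (B)
= RGB(182, 0, 77)


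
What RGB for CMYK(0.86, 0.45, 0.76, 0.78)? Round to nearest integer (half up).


R = 255 × (1-C) × (1-K) = 255 × 0.14 × 0.22 = 7.854 → 8
G = 255 × (1-M) × (1-K) = 255 × 0.55 × 0.22 = 30.855 → 31
B = 255 × (1-Y) × (1-K) = 255 × 0.24 × 0.22 = 13.464 → 13
= RGB(8, 31, 13)


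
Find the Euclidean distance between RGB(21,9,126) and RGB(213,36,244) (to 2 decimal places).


d = √[(R₁-R₂)² + (G₁-G₂)² + (B₁-B₂)²]
d = √[(21-213)² + (9-36)² + (126-244)²]
d = √[36864 + 729 + 13924]
d = √51517
d ≈ 226.97


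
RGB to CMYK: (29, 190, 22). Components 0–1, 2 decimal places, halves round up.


R'=29/255≈0.1137, G'=190/255≈0.7451, B'=22/255≈0.0863
K = 1 - max(R',G',B') = 1 - 190/255 = 65/255 = 0.25490… → 0.25
(1-R'-K)/(1-K) simplifies to (max-R)/max with max = 190:
C = (190-29)/190 = 161/190 = 0.84736… → 0.85
M = (190-190)/190 = 0/190 = 0 → 0.00
Y = (190-22)/190 = 168/190 = 0.88421… → 0.88
= CMYK(0.85, 0.00, 0.88, 0.25)


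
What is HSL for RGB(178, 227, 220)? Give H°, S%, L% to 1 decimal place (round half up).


Normalize: R'=178/255≈0.6980, G'=227/255≈0.8902, B'=220/255≈0.8627
Max=227/255, Min=178/255, Δ=Max-Min=49/255
L = (Max+Min)/2 = (227+178)/510 = 405/510 = 0.79411… → L = 79.4%
L > 0.5 → S = Δ/(2-Max-Min) = 49/(510-227-178) = 49/105 = 0.46666… → S = 46.7%
(the 1/255 factors cancel in S and H, so raw channel differences can be used)
Max is G' → H = 60 × ((B-R)/Δ + 2) = 60 × ((220-178)/49 + 2)
  42/49 + 2 = 0.8571… + 2 = 2.8571…
  H = 60 × 2.8571… = 171.428…° → H = 171.4°
= HSL(171.4°, 46.7%, 79.4%)


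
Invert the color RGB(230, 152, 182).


Invert: (255-R, 255-G, 255-B)
R: 255-230 = 25
G: 255-152 = 103
B: 255-182 = 73
= RGB(25, 103, 73)


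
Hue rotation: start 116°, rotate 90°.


New hue = (H + rotation) mod 360
New hue = (116 + 90) mod 360
= 206 mod 360
= 206°


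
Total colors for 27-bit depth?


Colors = 2^bits = 2^27
= 134,217,728 colors


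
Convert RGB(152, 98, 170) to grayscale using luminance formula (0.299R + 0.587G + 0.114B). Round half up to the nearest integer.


Gray = 0.299×R + 0.587×G + 0.114×B
Gray = 0.299×152 + 0.587×98 + 0.114×170
Gray = 45.448 + 57.526 + 19.380
Gray = 122.354 → round half up → 122
Gray = 122


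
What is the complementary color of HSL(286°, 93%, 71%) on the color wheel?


Complement = opposite side of color wheel = hue + 180°
H' = (286 + 180) mod 360 = 106°
S and L unchanged.
= HSL(106°, 93%, 71%)


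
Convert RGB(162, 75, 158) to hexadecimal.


R = 162 → A2 (hex)
G = 75 → 4B (hex)
B = 158 → 9E (hex)
Hex = #A24B9E


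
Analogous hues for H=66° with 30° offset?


Base hue: 66°
Left analog: (66 - 30) mod 360 = 36°
Right analog: (66 + 30) mod 360 = 96°
Analogous hues = 36° and 96°


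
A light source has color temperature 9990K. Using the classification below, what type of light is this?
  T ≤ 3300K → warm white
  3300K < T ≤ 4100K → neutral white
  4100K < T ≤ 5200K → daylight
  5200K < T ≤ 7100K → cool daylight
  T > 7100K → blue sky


Temperature: 9990K
9990K > 7100K → blue sky
Classification: blue sky


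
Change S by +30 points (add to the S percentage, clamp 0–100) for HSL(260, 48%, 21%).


Original S = 48%
Adjustment = +30 percentage points
New S = 48 + (30) = 78
Clamp to [0, 100] → 78
= HSL(260°, 78%, 21%)


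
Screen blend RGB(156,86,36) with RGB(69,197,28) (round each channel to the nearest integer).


Screen: C = 255 - (255-A)×(255-B)/255, rounded to nearest integer
R: 255 - (255-156)×(255-69)/255 = 255 - 18414/255 ≈ 255 - 72.212 = 182.788 → 183
G: 255 - (255-86)×(255-197)/255 = 255 - 9802/255 ≈ 255 - 38.439 = 216.561 → 217
B: 255 - (255-36)×(255-28)/255 = 255 - 49713/255 ≈ 255 - 194.953 = 60.047 → 60
= RGB(183, 217, 60)
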